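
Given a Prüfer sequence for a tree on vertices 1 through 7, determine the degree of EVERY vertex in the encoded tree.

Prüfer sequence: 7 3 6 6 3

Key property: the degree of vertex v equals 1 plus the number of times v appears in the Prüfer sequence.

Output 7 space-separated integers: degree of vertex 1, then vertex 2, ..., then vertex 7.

p_1 = 7: count[7] becomes 1
p_2 = 3: count[3] becomes 1
p_3 = 6: count[6] becomes 1
p_4 = 6: count[6] becomes 2
p_5 = 3: count[3] becomes 2
Degrees (1 + count): deg[1]=1+0=1, deg[2]=1+0=1, deg[3]=1+2=3, deg[4]=1+0=1, deg[5]=1+0=1, deg[6]=1+2=3, deg[7]=1+1=2

Answer: 1 1 3 1 1 3 2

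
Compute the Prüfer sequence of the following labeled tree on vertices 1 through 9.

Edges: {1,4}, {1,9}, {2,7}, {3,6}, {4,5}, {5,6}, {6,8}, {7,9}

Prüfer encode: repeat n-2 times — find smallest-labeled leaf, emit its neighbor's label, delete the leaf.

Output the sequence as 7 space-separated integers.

Answer: 7 6 9 6 5 4 1

Derivation:
Step 1: leaves = {2,3,8}. Remove smallest leaf 2, emit neighbor 7.
Step 2: leaves = {3,7,8}. Remove smallest leaf 3, emit neighbor 6.
Step 3: leaves = {7,8}. Remove smallest leaf 7, emit neighbor 9.
Step 4: leaves = {8,9}. Remove smallest leaf 8, emit neighbor 6.
Step 5: leaves = {6,9}. Remove smallest leaf 6, emit neighbor 5.
Step 6: leaves = {5,9}. Remove smallest leaf 5, emit neighbor 4.
Step 7: leaves = {4,9}. Remove smallest leaf 4, emit neighbor 1.
Done: 2 vertices remain (1, 9). Sequence = [7 6 9 6 5 4 1]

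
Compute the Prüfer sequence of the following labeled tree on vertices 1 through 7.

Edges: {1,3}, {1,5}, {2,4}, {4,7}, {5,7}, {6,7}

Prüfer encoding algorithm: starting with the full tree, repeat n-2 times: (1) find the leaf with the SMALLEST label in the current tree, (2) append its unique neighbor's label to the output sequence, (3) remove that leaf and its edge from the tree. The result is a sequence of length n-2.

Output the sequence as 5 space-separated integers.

Answer: 4 1 5 7 7

Derivation:
Step 1: leaves = {2,3,6}. Remove smallest leaf 2, emit neighbor 4.
Step 2: leaves = {3,4,6}. Remove smallest leaf 3, emit neighbor 1.
Step 3: leaves = {1,4,6}. Remove smallest leaf 1, emit neighbor 5.
Step 4: leaves = {4,5,6}. Remove smallest leaf 4, emit neighbor 7.
Step 5: leaves = {5,6}. Remove smallest leaf 5, emit neighbor 7.
Done: 2 vertices remain (6, 7). Sequence = [4 1 5 7 7]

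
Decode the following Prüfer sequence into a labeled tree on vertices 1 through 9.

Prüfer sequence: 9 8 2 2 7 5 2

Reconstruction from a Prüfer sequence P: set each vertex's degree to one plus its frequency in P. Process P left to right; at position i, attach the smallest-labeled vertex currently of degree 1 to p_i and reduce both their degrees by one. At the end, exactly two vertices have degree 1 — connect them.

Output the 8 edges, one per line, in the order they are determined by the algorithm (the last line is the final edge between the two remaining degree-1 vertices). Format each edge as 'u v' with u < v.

Initial degrees: {1:1, 2:4, 3:1, 4:1, 5:2, 6:1, 7:2, 8:2, 9:2}
Step 1: smallest deg-1 vertex = 1, p_1 = 9. Add edge {1,9}. Now deg[1]=0, deg[9]=1.
Step 2: smallest deg-1 vertex = 3, p_2 = 8. Add edge {3,8}. Now deg[3]=0, deg[8]=1.
Step 3: smallest deg-1 vertex = 4, p_3 = 2. Add edge {2,4}. Now deg[4]=0, deg[2]=3.
Step 4: smallest deg-1 vertex = 6, p_4 = 2. Add edge {2,6}. Now deg[6]=0, deg[2]=2.
Step 5: smallest deg-1 vertex = 8, p_5 = 7. Add edge {7,8}. Now deg[8]=0, deg[7]=1.
Step 6: smallest deg-1 vertex = 7, p_6 = 5. Add edge {5,7}. Now deg[7]=0, deg[5]=1.
Step 7: smallest deg-1 vertex = 5, p_7 = 2. Add edge {2,5}. Now deg[5]=0, deg[2]=1.
Final: two remaining deg-1 vertices are 2, 9. Add edge {2,9}.

Answer: 1 9
3 8
2 4
2 6
7 8
5 7
2 5
2 9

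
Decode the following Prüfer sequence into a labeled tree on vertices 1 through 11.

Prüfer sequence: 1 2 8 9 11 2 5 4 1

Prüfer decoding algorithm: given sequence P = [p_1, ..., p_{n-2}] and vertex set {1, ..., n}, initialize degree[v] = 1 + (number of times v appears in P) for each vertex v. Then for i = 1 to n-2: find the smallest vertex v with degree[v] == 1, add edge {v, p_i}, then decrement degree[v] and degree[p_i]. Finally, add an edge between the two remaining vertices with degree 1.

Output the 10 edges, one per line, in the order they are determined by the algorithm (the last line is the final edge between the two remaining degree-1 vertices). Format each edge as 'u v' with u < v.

Answer: 1 3
2 6
7 8
8 9
9 11
2 10
2 5
4 5
1 4
1 11

Derivation:
Initial degrees: {1:3, 2:3, 3:1, 4:2, 5:2, 6:1, 7:1, 8:2, 9:2, 10:1, 11:2}
Step 1: smallest deg-1 vertex = 3, p_1 = 1. Add edge {1,3}. Now deg[3]=0, deg[1]=2.
Step 2: smallest deg-1 vertex = 6, p_2 = 2. Add edge {2,6}. Now deg[6]=0, deg[2]=2.
Step 3: smallest deg-1 vertex = 7, p_3 = 8. Add edge {7,8}. Now deg[7]=0, deg[8]=1.
Step 4: smallest deg-1 vertex = 8, p_4 = 9. Add edge {8,9}. Now deg[8]=0, deg[9]=1.
Step 5: smallest deg-1 vertex = 9, p_5 = 11. Add edge {9,11}. Now deg[9]=0, deg[11]=1.
Step 6: smallest deg-1 vertex = 10, p_6 = 2. Add edge {2,10}. Now deg[10]=0, deg[2]=1.
Step 7: smallest deg-1 vertex = 2, p_7 = 5. Add edge {2,5}. Now deg[2]=0, deg[5]=1.
Step 8: smallest deg-1 vertex = 5, p_8 = 4. Add edge {4,5}. Now deg[5]=0, deg[4]=1.
Step 9: smallest deg-1 vertex = 4, p_9 = 1. Add edge {1,4}. Now deg[4]=0, deg[1]=1.
Final: two remaining deg-1 vertices are 1, 11. Add edge {1,11}.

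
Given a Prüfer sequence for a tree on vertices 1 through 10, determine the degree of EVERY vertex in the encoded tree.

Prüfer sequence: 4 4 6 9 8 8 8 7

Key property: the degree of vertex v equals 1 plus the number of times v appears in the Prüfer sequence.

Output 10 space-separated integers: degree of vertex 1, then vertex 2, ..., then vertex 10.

p_1 = 4: count[4] becomes 1
p_2 = 4: count[4] becomes 2
p_3 = 6: count[6] becomes 1
p_4 = 9: count[9] becomes 1
p_5 = 8: count[8] becomes 1
p_6 = 8: count[8] becomes 2
p_7 = 8: count[8] becomes 3
p_8 = 7: count[7] becomes 1
Degrees (1 + count): deg[1]=1+0=1, deg[2]=1+0=1, deg[3]=1+0=1, deg[4]=1+2=3, deg[5]=1+0=1, deg[6]=1+1=2, deg[7]=1+1=2, deg[8]=1+3=4, deg[9]=1+1=2, deg[10]=1+0=1

Answer: 1 1 1 3 1 2 2 4 2 1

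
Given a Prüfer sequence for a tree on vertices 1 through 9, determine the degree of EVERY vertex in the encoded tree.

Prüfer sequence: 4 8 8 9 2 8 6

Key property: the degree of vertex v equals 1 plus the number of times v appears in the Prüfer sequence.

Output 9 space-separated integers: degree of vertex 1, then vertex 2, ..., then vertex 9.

p_1 = 4: count[4] becomes 1
p_2 = 8: count[8] becomes 1
p_3 = 8: count[8] becomes 2
p_4 = 9: count[9] becomes 1
p_5 = 2: count[2] becomes 1
p_6 = 8: count[8] becomes 3
p_7 = 6: count[6] becomes 1
Degrees (1 + count): deg[1]=1+0=1, deg[2]=1+1=2, deg[3]=1+0=1, deg[4]=1+1=2, deg[5]=1+0=1, deg[6]=1+1=2, deg[7]=1+0=1, deg[8]=1+3=4, deg[9]=1+1=2

Answer: 1 2 1 2 1 2 1 4 2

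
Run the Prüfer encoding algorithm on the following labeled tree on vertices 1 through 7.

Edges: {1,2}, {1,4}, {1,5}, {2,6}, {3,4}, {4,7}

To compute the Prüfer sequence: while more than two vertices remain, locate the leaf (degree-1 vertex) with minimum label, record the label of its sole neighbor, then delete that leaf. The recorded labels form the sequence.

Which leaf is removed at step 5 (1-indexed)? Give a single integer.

Step 1: current leaves = {3,5,6,7}. Remove leaf 3 (neighbor: 4).
Step 2: current leaves = {5,6,7}. Remove leaf 5 (neighbor: 1).
Step 3: current leaves = {6,7}. Remove leaf 6 (neighbor: 2).
Step 4: current leaves = {2,7}. Remove leaf 2 (neighbor: 1).
Step 5: current leaves = {1,7}. Remove leaf 1 (neighbor: 4).

Answer: 1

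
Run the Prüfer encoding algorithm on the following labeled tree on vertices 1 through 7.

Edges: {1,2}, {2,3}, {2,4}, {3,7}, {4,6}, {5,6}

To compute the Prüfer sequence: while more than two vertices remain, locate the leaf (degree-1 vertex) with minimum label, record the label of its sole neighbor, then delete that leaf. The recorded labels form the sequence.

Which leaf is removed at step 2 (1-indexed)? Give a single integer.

Answer: 5

Derivation:
Step 1: current leaves = {1,5,7}. Remove leaf 1 (neighbor: 2).
Step 2: current leaves = {5,7}. Remove leaf 5 (neighbor: 6).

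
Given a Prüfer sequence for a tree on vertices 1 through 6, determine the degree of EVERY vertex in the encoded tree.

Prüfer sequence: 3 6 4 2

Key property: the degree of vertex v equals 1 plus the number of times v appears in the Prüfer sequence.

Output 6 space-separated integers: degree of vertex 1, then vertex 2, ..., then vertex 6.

p_1 = 3: count[3] becomes 1
p_2 = 6: count[6] becomes 1
p_3 = 4: count[4] becomes 1
p_4 = 2: count[2] becomes 1
Degrees (1 + count): deg[1]=1+0=1, deg[2]=1+1=2, deg[3]=1+1=2, deg[4]=1+1=2, deg[5]=1+0=1, deg[6]=1+1=2

Answer: 1 2 2 2 1 2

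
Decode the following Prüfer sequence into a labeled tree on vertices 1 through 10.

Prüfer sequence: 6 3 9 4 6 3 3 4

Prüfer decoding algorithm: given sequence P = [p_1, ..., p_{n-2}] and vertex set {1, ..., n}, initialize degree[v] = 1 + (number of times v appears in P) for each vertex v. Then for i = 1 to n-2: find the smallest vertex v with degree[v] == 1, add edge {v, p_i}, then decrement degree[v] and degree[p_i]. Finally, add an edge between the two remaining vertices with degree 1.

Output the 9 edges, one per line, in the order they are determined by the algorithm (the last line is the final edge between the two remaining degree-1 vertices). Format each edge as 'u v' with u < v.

Answer: 1 6
2 3
5 9
4 7
6 8
3 6
3 9
3 4
4 10

Derivation:
Initial degrees: {1:1, 2:1, 3:4, 4:3, 5:1, 6:3, 7:1, 8:1, 9:2, 10:1}
Step 1: smallest deg-1 vertex = 1, p_1 = 6. Add edge {1,6}. Now deg[1]=0, deg[6]=2.
Step 2: smallest deg-1 vertex = 2, p_2 = 3. Add edge {2,3}. Now deg[2]=0, deg[3]=3.
Step 3: smallest deg-1 vertex = 5, p_3 = 9. Add edge {5,9}. Now deg[5]=0, deg[9]=1.
Step 4: smallest deg-1 vertex = 7, p_4 = 4. Add edge {4,7}. Now deg[7]=0, deg[4]=2.
Step 5: smallest deg-1 vertex = 8, p_5 = 6. Add edge {6,8}. Now deg[8]=0, deg[6]=1.
Step 6: smallest deg-1 vertex = 6, p_6 = 3. Add edge {3,6}. Now deg[6]=0, deg[3]=2.
Step 7: smallest deg-1 vertex = 9, p_7 = 3. Add edge {3,9}. Now deg[9]=0, deg[3]=1.
Step 8: smallest deg-1 vertex = 3, p_8 = 4. Add edge {3,4}. Now deg[3]=0, deg[4]=1.
Final: two remaining deg-1 vertices are 4, 10. Add edge {4,10}.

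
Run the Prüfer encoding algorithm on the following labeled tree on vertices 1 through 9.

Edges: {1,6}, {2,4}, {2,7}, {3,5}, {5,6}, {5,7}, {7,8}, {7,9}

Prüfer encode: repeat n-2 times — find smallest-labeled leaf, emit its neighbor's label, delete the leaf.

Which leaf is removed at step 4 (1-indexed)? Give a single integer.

Step 1: current leaves = {1,3,4,8,9}. Remove leaf 1 (neighbor: 6).
Step 2: current leaves = {3,4,6,8,9}. Remove leaf 3 (neighbor: 5).
Step 3: current leaves = {4,6,8,9}. Remove leaf 4 (neighbor: 2).
Step 4: current leaves = {2,6,8,9}. Remove leaf 2 (neighbor: 7).

Answer: 2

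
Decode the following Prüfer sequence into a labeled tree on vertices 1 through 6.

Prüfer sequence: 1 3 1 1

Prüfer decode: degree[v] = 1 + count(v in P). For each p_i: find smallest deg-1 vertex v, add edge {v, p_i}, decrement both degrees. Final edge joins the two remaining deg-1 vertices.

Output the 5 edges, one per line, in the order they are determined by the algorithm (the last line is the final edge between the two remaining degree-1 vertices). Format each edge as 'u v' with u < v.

Initial degrees: {1:4, 2:1, 3:2, 4:1, 5:1, 6:1}
Step 1: smallest deg-1 vertex = 2, p_1 = 1. Add edge {1,2}. Now deg[2]=0, deg[1]=3.
Step 2: smallest deg-1 vertex = 4, p_2 = 3. Add edge {3,4}. Now deg[4]=0, deg[3]=1.
Step 3: smallest deg-1 vertex = 3, p_3 = 1. Add edge {1,3}. Now deg[3]=0, deg[1]=2.
Step 4: smallest deg-1 vertex = 5, p_4 = 1. Add edge {1,5}. Now deg[5]=0, deg[1]=1.
Final: two remaining deg-1 vertices are 1, 6. Add edge {1,6}.

Answer: 1 2
3 4
1 3
1 5
1 6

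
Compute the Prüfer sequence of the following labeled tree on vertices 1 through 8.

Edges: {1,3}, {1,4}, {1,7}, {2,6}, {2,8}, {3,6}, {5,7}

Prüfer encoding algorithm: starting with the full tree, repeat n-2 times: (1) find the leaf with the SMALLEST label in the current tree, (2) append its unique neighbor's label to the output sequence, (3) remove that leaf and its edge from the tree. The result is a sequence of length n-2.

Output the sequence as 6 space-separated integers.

Step 1: leaves = {4,5,8}. Remove smallest leaf 4, emit neighbor 1.
Step 2: leaves = {5,8}. Remove smallest leaf 5, emit neighbor 7.
Step 3: leaves = {7,8}. Remove smallest leaf 7, emit neighbor 1.
Step 4: leaves = {1,8}. Remove smallest leaf 1, emit neighbor 3.
Step 5: leaves = {3,8}. Remove smallest leaf 3, emit neighbor 6.
Step 6: leaves = {6,8}. Remove smallest leaf 6, emit neighbor 2.
Done: 2 vertices remain (2, 8). Sequence = [1 7 1 3 6 2]

Answer: 1 7 1 3 6 2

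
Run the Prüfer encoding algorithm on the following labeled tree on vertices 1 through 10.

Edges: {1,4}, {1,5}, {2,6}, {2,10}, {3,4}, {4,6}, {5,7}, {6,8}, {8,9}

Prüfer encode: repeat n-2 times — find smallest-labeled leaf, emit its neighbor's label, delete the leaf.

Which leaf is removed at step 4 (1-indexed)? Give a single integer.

Step 1: current leaves = {3,7,9,10}. Remove leaf 3 (neighbor: 4).
Step 2: current leaves = {7,9,10}. Remove leaf 7 (neighbor: 5).
Step 3: current leaves = {5,9,10}. Remove leaf 5 (neighbor: 1).
Step 4: current leaves = {1,9,10}. Remove leaf 1 (neighbor: 4).

Answer: 1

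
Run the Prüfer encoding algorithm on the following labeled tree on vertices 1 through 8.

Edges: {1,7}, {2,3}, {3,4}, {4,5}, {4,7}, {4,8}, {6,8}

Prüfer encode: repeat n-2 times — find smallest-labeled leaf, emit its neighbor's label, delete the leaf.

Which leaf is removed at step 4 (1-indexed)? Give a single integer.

Answer: 5

Derivation:
Step 1: current leaves = {1,2,5,6}. Remove leaf 1 (neighbor: 7).
Step 2: current leaves = {2,5,6,7}. Remove leaf 2 (neighbor: 3).
Step 3: current leaves = {3,5,6,7}. Remove leaf 3 (neighbor: 4).
Step 4: current leaves = {5,6,7}. Remove leaf 5 (neighbor: 4).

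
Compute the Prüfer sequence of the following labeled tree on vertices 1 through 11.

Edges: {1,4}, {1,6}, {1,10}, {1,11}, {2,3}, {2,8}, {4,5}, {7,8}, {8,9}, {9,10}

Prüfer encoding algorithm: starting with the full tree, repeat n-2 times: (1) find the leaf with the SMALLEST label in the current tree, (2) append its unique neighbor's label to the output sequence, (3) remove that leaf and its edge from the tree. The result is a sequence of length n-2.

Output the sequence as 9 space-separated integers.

Step 1: leaves = {3,5,6,7,11}. Remove smallest leaf 3, emit neighbor 2.
Step 2: leaves = {2,5,6,7,11}. Remove smallest leaf 2, emit neighbor 8.
Step 3: leaves = {5,6,7,11}. Remove smallest leaf 5, emit neighbor 4.
Step 4: leaves = {4,6,7,11}. Remove smallest leaf 4, emit neighbor 1.
Step 5: leaves = {6,7,11}. Remove smallest leaf 6, emit neighbor 1.
Step 6: leaves = {7,11}. Remove smallest leaf 7, emit neighbor 8.
Step 7: leaves = {8,11}. Remove smallest leaf 8, emit neighbor 9.
Step 8: leaves = {9,11}. Remove smallest leaf 9, emit neighbor 10.
Step 9: leaves = {10,11}. Remove smallest leaf 10, emit neighbor 1.
Done: 2 vertices remain (1, 11). Sequence = [2 8 4 1 1 8 9 10 1]

Answer: 2 8 4 1 1 8 9 10 1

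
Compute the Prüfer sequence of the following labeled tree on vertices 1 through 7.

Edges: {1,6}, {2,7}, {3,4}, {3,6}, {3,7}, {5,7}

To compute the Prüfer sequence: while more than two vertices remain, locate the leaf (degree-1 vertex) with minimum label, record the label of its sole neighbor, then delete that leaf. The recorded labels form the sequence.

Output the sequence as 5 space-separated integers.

Step 1: leaves = {1,2,4,5}. Remove smallest leaf 1, emit neighbor 6.
Step 2: leaves = {2,4,5,6}. Remove smallest leaf 2, emit neighbor 7.
Step 3: leaves = {4,5,6}. Remove smallest leaf 4, emit neighbor 3.
Step 4: leaves = {5,6}. Remove smallest leaf 5, emit neighbor 7.
Step 5: leaves = {6,7}. Remove smallest leaf 6, emit neighbor 3.
Done: 2 vertices remain (3, 7). Sequence = [6 7 3 7 3]

Answer: 6 7 3 7 3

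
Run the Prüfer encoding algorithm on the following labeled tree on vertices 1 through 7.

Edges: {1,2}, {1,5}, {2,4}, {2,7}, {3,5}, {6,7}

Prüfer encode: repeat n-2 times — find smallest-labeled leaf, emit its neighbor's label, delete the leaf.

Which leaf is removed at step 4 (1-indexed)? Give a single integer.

Step 1: current leaves = {3,4,6}. Remove leaf 3 (neighbor: 5).
Step 2: current leaves = {4,5,6}. Remove leaf 4 (neighbor: 2).
Step 3: current leaves = {5,6}. Remove leaf 5 (neighbor: 1).
Step 4: current leaves = {1,6}. Remove leaf 1 (neighbor: 2).

Answer: 1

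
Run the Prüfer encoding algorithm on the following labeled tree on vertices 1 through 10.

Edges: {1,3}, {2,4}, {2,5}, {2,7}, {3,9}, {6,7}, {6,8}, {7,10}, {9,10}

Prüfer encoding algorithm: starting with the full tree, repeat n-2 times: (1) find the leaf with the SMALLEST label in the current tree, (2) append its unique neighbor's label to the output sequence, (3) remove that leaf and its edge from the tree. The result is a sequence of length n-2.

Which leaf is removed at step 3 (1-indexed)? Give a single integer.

Step 1: current leaves = {1,4,5,8}. Remove leaf 1 (neighbor: 3).
Step 2: current leaves = {3,4,5,8}. Remove leaf 3 (neighbor: 9).
Step 3: current leaves = {4,5,8,9}. Remove leaf 4 (neighbor: 2).

Answer: 4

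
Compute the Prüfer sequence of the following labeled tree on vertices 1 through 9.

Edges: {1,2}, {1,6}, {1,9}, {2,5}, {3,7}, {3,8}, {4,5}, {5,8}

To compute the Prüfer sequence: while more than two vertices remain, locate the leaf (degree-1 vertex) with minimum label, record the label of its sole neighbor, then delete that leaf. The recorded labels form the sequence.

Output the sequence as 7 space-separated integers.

Answer: 5 1 3 8 5 2 1

Derivation:
Step 1: leaves = {4,6,7,9}. Remove smallest leaf 4, emit neighbor 5.
Step 2: leaves = {6,7,9}. Remove smallest leaf 6, emit neighbor 1.
Step 3: leaves = {7,9}. Remove smallest leaf 7, emit neighbor 3.
Step 4: leaves = {3,9}. Remove smallest leaf 3, emit neighbor 8.
Step 5: leaves = {8,9}. Remove smallest leaf 8, emit neighbor 5.
Step 6: leaves = {5,9}. Remove smallest leaf 5, emit neighbor 2.
Step 7: leaves = {2,9}. Remove smallest leaf 2, emit neighbor 1.
Done: 2 vertices remain (1, 9). Sequence = [5 1 3 8 5 2 1]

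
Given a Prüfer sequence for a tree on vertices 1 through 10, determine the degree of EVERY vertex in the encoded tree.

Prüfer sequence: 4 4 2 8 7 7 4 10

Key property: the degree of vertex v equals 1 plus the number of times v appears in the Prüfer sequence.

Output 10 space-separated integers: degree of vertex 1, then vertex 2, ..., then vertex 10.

p_1 = 4: count[4] becomes 1
p_2 = 4: count[4] becomes 2
p_3 = 2: count[2] becomes 1
p_4 = 8: count[8] becomes 1
p_5 = 7: count[7] becomes 1
p_6 = 7: count[7] becomes 2
p_7 = 4: count[4] becomes 3
p_8 = 10: count[10] becomes 1
Degrees (1 + count): deg[1]=1+0=1, deg[2]=1+1=2, deg[3]=1+0=1, deg[4]=1+3=4, deg[5]=1+0=1, deg[6]=1+0=1, deg[7]=1+2=3, deg[8]=1+1=2, deg[9]=1+0=1, deg[10]=1+1=2

Answer: 1 2 1 4 1 1 3 2 1 2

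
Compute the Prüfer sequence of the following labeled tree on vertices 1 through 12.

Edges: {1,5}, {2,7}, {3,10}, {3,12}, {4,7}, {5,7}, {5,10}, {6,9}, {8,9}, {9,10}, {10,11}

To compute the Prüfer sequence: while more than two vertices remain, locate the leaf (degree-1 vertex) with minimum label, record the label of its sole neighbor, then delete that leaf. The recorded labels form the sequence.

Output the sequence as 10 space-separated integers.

Answer: 5 7 7 9 5 10 9 10 10 3

Derivation:
Step 1: leaves = {1,2,4,6,8,11,12}. Remove smallest leaf 1, emit neighbor 5.
Step 2: leaves = {2,4,6,8,11,12}. Remove smallest leaf 2, emit neighbor 7.
Step 3: leaves = {4,6,8,11,12}. Remove smallest leaf 4, emit neighbor 7.
Step 4: leaves = {6,7,8,11,12}. Remove smallest leaf 6, emit neighbor 9.
Step 5: leaves = {7,8,11,12}. Remove smallest leaf 7, emit neighbor 5.
Step 6: leaves = {5,8,11,12}. Remove smallest leaf 5, emit neighbor 10.
Step 7: leaves = {8,11,12}. Remove smallest leaf 8, emit neighbor 9.
Step 8: leaves = {9,11,12}. Remove smallest leaf 9, emit neighbor 10.
Step 9: leaves = {11,12}. Remove smallest leaf 11, emit neighbor 10.
Step 10: leaves = {10,12}. Remove smallest leaf 10, emit neighbor 3.
Done: 2 vertices remain (3, 12). Sequence = [5 7 7 9 5 10 9 10 10 3]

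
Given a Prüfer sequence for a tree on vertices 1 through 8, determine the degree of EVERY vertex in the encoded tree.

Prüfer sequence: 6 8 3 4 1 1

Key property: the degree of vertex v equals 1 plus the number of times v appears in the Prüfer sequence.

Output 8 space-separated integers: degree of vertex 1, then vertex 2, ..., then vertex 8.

Answer: 3 1 2 2 1 2 1 2

Derivation:
p_1 = 6: count[6] becomes 1
p_2 = 8: count[8] becomes 1
p_3 = 3: count[3] becomes 1
p_4 = 4: count[4] becomes 1
p_5 = 1: count[1] becomes 1
p_6 = 1: count[1] becomes 2
Degrees (1 + count): deg[1]=1+2=3, deg[2]=1+0=1, deg[3]=1+1=2, deg[4]=1+1=2, deg[5]=1+0=1, deg[6]=1+1=2, deg[7]=1+0=1, deg[8]=1+1=2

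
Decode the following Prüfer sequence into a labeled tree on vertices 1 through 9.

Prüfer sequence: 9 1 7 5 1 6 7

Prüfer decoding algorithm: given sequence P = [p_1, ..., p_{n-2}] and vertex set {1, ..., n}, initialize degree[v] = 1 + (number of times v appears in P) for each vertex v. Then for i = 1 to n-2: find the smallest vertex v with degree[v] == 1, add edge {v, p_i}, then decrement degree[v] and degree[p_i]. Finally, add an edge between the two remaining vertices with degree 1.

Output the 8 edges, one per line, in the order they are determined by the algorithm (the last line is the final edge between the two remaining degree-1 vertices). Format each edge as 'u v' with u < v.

Answer: 2 9
1 3
4 7
5 8
1 5
1 6
6 7
7 9

Derivation:
Initial degrees: {1:3, 2:1, 3:1, 4:1, 5:2, 6:2, 7:3, 8:1, 9:2}
Step 1: smallest deg-1 vertex = 2, p_1 = 9. Add edge {2,9}. Now deg[2]=0, deg[9]=1.
Step 2: smallest deg-1 vertex = 3, p_2 = 1. Add edge {1,3}. Now deg[3]=0, deg[1]=2.
Step 3: smallest deg-1 vertex = 4, p_3 = 7. Add edge {4,7}. Now deg[4]=0, deg[7]=2.
Step 4: smallest deg-1 vertex = 8, p_4 = 5. Add edge {5,8}. Now deg[8]=0, deg[5]=1.
Step 5: smallest deg-1 vertex = 5, p_5 = 1. Add edge {1,5}. Now deg[5]=0, deg[1]=1.
Step 6: smallest deg-1 vertex = 1, p_6 = 6. Add edge {1,6}. Now deg[1]=0, deg[6]=1.
Step 7: smallest deg-1 vertex = 6, p_7 = 7. Add edge {6,7}. Now deg[6]=0, deg[7]=1.
Final: two remaining deg-1 vertices are 7, 9. Add edge {7,9}.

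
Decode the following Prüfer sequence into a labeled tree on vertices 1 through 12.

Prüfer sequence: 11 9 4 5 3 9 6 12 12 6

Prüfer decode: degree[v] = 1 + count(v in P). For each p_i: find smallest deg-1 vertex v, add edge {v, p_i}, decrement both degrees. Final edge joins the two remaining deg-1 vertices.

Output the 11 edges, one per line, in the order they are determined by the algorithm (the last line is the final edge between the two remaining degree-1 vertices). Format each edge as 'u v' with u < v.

Answer: 1 11
2 9
4 7
4 5
3 5
3 9
6 8
9 12
10 12
6 11
6 12

Derivation:
Initial degrees: {1:1, 2:1, 3:2, 4:2, 5:2, 6:3, 7:1, 8:1, 9:3, 10:1, 11:2, 12:3}
Step 1: smallest deg-1 vertex = 1, p_1 = 11. Add edge {1,11}. Now deg[1]=0, deg[11]=1.
Step 2: smallest deg-1 vertex = 2, p_2 = 9. Add edge {2,9}. Now deg[2]=0, deg[9]=2.
Step 3: smallest deg-1 vertex = 7, p_3 = 4. Add edge {4,7}. Now deg[7]=0, deg[4]=1.
Step 4: smallest deg-1 vertex = 4, p_4 = 5. Add edge {4,5}. Now deg[4]=0, deg[5]=1.
Step 5: smallest deg-1 vertex = 5, p_5 = 3. Add edge {3,5}. Now deg[5]=0, deg[3]=1.
Step 6: smallest deg-1 vertex = 3, p_6 = 9. Add edge {3,9}. Now deg[3]=0, deg[9]=1.
Step 7: smallest deg-1 vertex = 8, p_7 = 6. Add edge {6,8}. Now deg[8]=0, deg[6]=2.
Step 8: smallest deg-1 vertex = 9, p_8 = 12. Add edge {9,12}. Now deg[9]=0, deg[12]=2.
Step 9: smallest deg-1 vertex = 10, p_9 = 12. Add edge {10,12}. Now deg[10]=0, deg[12]=1.
Step 10: smallest deg-1 vertex = 11, p_10 = 6. Add edge {6,11}. Now deg[11]=0, deg[6]=1.
Final: two remaining deg-1 vertices are 6, 12. Add edge {6,12}.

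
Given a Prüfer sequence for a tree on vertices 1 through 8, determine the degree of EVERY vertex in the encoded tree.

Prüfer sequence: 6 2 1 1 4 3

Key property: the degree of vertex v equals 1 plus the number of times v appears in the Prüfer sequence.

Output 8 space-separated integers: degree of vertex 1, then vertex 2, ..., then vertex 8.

Answer: 3 2 2 2 1 2 1 1

Derivation:
p_1 = 6: count[6] becomes 1
p_2 = 2: count[2] becomes 1
p_3 = 1: count[1] becomes 1
p_4 = 1: count[1] becomes 2
p_5 = 4: count[4] becomes 1
p_6 = 3: count[3] becomes 1
Degrees (1 + count): deg[1]=1+2=3, deg[2]=1+1=2, deg[3]=1+1=2, deg[4]=1+1=2, deg[5]=1+0=1, deg[6]=1+1=2, deg[7]=1+0=1, deg[8]=1+0=1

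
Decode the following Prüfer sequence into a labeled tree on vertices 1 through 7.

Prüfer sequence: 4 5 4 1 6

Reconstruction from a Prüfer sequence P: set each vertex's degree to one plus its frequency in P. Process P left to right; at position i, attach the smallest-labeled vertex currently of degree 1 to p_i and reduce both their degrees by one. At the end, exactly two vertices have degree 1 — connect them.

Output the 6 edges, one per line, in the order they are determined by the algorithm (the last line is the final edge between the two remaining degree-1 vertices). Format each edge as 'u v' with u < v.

Initial degrees: {1:2, 2:1, 3:1, 4:3, 5:2, 6:2, 7:1}
Step 1: smallest deg-1 vertex = 2, p_1 = 4. Add edge {2,4}. Now deg[2]=0, deg[4]=2.
Step 2: smallest deg-1 vertex = 3, p_2 = 5. Add edge {3,5}. Now deg[3]=0, deg[5]=1.
Step 3: smallest deg-1 vertex = 5, p_3 = 4. Add edge {4,5}. Now deg[5]=0, deg[4]=1.
Step 4: smallest deg-1 vertex = 4, p_4 = 1. Add edge {1,4}. Now deg[4]=0, deg[1]=1.
Step 5: smallest deg-1 vertex = 1, p_5 = 6. Add edge {1,6}. Now deg[1]=0, deg[6]=1.
Final: two remaining deg-1 vertices are 6, 7. Add edge {6,7}.

Answer: 2 4
3 5
4 5
1 4
1 6
6 7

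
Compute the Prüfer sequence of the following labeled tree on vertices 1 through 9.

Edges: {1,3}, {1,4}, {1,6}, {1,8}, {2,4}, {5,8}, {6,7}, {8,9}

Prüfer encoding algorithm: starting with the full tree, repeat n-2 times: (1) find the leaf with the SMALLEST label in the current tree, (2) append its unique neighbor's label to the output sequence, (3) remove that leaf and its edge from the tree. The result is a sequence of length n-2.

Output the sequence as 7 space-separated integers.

Step 1: leaves = {2,3,5,7,9}. Remove smallest leaf 2, emit neighbor 4.
Step 2: leaves = {3,4,5,7,9}. Remove smallest leaf 3, emit neighbor 1.
Step 3: leaves = {4,5,7,9}. Remove smallest leaf 4, emit neighbor 1.
Step 4: leaves = {5,7,9}. Remove smallest leaf 5, emit neighbor 8.
Step 5: leaves = {7,9}. Remove smallest leaf 7, emit neighbor 6.
Step 6: leaves = {6,9}. Remove smallest leaf 6, emit neighbor 1.
Step 7: leaves = {1,9}. Remove smallest leaf 1, emit neighbor 8.
Done: 2 vertices remain (8, 9). Sequence = [4 1 1 8 6 1 8]

Answer: 4 1 1 8 6 1 8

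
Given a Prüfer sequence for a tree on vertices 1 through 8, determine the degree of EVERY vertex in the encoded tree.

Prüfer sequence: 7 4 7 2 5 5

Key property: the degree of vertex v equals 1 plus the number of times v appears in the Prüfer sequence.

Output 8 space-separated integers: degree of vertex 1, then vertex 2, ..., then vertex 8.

Answer: 1 2 1 2 3 1 3 1

Derivation:
p_1 = 7: count[7] becomes 1
p_2 = 4: count[4] becomes 1
p_3 = 7: count[7] becomes 2
p_4 = 2: count[2] becomes 1
p_5 = 5: count[5] becomes 1
p_6 = 5: count[5] becomes 2
Degrees (1 + count): deg[1]=1+0=1, deg[2]=1+1=2, deg[3]=1+0=1, deg[4]=1+1=2, deg[5]=1+2=3, deg[6]=1+0=1, deg[7]=1+2=3, deg[8]=1+0=1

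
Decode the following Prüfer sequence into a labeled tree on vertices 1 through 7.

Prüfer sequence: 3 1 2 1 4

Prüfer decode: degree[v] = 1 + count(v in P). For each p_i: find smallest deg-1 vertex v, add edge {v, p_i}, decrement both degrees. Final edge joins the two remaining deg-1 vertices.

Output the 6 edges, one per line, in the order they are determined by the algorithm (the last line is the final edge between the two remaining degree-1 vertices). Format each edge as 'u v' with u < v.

Initial degrees: {1:3, 2:2, 3:2, 4:2, 5:1, 6:1, 7:1}
Step 1: smallest deg-1 vertex = 5, p_1 = 3. Add edge {3,5}. Now deg[5]=0, deg[3]=1.
Step 2: smallest deg-1 vertex = 3, p_2 = 1. Add edge {1,3}. Now deg[3]=0, deg[1]=2.
Step 3: smallest deg-1 vertex = 6, p_3 = 2. Add edge {2,6}. Now deg[6]=0, deg[2]=1.
Step 4: smallest deg-1 vertex = 2, p_4 = 1. Add edge {1,2}. Now deg[2]=0, deg[1]=1.
Step 5: smallest deg-1 vertex = 1, p_5 = 4. Add edge {1,4}. Now deg[1]=0, deg[4]=1.
Final: two remaining deg-1 vertices are 4, 7. Add edge {4,7}.

Answer: 3 5
1 3
2 6
1 2
1 4
4 7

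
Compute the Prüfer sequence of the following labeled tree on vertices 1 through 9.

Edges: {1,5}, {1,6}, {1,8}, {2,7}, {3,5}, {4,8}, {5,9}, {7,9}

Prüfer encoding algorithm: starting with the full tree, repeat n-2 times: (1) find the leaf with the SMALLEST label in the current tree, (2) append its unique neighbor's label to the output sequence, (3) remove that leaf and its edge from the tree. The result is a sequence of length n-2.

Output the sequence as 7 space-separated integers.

Answer: 7 5 8 1 9 1 5

Derivation:
Step 1: leaves = {2,3,4,6}. Remove smallest leaf 2, emit neighbor 7.
Step 2: leaves = {3,4,6,7}. Remove smallest leaf 3, emit neighbor 5.
Step 3: leaves = {4,6,7}. Remove smallest leaf 4, emit neighbor 8.
Step 4: leaves = {6,7,8}. Remove smallest leaf 6, emit neighbor 1.
Step 5: leaves = {7,8}. Remove smallest leaf 7, emit neighbor 9.
Step 6: leaves = {8,9}. Remove smallest leaf 8, emit neighbor 1.
Step 7: leaves = {1,9}. Remove smallest leaf 1, emit neighbor 5.
Done: 2 vertices remain (5, 9). Sequence = [7 5 8 1 9 1 5]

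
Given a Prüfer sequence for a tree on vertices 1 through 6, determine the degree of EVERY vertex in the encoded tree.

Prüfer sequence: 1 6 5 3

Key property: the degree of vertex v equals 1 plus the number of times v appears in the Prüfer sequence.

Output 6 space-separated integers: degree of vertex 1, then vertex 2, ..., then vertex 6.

p_1 = 1: count[1] becomes 1
p_2 = 6: count[6] becomes 1
p_3 = 5: count[5] becomes 1
p_4 = 3: count[3] becomes 1
Degrees (1 + count): deg[1]=1+1=2, deg[2]=1+0=1, deg[3]=1+1=2, deg[4]=1+0=1, deg[5]=1+1=2, deg[6]=1+1=2

Answer: 2 1 2 1 2 2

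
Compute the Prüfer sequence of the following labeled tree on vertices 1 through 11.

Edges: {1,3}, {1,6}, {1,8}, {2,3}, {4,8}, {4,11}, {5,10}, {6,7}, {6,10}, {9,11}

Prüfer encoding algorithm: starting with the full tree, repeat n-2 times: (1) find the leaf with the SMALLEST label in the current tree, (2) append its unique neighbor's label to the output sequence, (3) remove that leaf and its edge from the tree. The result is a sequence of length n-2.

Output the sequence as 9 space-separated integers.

Step 1: leaves = {2,5,7,9}. Remove smallest leaf 2, emit neighbor 3.
Step 2: leaves = {3,5,7,9}. Remove smallest leaf 3, emit neighbor 1.
Step 3: leaves = {5,7,9}. Remove smallest leaf 5, emit neighbor 10.
Step 4: leaves = {7,9,10}. Remove smallest leaf 7, emit neighbor 6.
Step 5: leaves = {9,10}. Remove smallest leaf 9, emit neighbor 11.
Step 6: leaves = {10,11}. Remove smallest leaf 10, emit neighbor 6.
Step 7: leaves = {6,11}. Remove smallest leaf 6, emit neighbor 1.
Step 8: leaves = {1,11}. Remove smallest leaf 1, emit neighbor 8.
Step 9: leaves = {8,11}. Remove smallest leaf 8, emit neighbor 4.
Done: 2 vertices remain (4, 11). Sequence = [3 1 10 6 11 6 1 8 4]

Answer: 3 1 10 6 11 6 1 8 4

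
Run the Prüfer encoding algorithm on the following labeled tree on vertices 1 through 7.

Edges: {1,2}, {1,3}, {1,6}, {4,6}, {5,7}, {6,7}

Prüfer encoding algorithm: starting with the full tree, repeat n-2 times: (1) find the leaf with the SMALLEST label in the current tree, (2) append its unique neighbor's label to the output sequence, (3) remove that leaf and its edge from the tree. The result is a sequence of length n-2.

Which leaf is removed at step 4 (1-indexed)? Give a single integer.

Answer: 4

Derivation:
Step 1: current leaves = {2,3,4,5}. Remove leaf 2 (neighbor: 1).
Step 2: current leaves = {3,4,5}. Remove leaf 3 (neighbor: 1).
Step 3: current leaves = {1,4,5}. Remove leaf 1 (neighbor: 6).
Step 4: current leaves = {4,5}. Remove leaf 4 (neighbor: 6).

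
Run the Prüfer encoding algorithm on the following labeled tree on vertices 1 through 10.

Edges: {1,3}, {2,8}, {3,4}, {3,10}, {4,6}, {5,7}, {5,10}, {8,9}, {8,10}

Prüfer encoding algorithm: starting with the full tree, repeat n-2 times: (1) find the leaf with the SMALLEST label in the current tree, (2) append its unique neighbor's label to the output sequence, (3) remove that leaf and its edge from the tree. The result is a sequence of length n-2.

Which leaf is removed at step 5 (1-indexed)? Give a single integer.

Answer: 3

Derivation:
Step 1: current leaves = {1,2,6,7,9}. Remove leaf 1 (neighbor: 3).
Step 2: current leaves = {2,6,7,9}. Remove leaf 2 (neighbor: 8).
Step 3: current leaves = {6,7,9}. Remove leaf 6 (neighbor: 4).
Step 4: current leaves = {4,7,9}. Remove leaf 4 (neighbor: 3).
Step 5: current leaves = {3,7,9}. Remove leaf 3 (neighbor: 10).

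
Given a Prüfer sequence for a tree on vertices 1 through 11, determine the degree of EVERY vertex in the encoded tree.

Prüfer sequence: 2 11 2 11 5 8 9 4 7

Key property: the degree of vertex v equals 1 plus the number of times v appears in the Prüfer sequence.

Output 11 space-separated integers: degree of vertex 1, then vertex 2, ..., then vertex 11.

p_1 = 2: count[2] becomes 1
p_2 = 11: count[11] becomes 1
p_3 = 2: count[2] becomes 2
p_4 = 11: count[11] becomes 2
p_5 = 5: count[5] becomes 1
p_6 = 8: count[8] becomes 1
p_7 = 9: count[9] becomes 1
p_8 = 4: count[4] becomes 1
p_9 = 7: count[7] becomes 1
Degrees (1 + count): deg[1]=1+0=1, deg[2]=1+2=3, deg[3]=1+0=1, deg[4]=1+1=2, deg[5]=1+1=2, deg[6]=1+0=1, deg[7]=1+1=2, deg[8]=1+1=2, deg[9]=1+1=2, deg[10]=1+0=1, deg[11]=1+2=3

Answer: 1 3 1 2 2 1 2 2 2 1 3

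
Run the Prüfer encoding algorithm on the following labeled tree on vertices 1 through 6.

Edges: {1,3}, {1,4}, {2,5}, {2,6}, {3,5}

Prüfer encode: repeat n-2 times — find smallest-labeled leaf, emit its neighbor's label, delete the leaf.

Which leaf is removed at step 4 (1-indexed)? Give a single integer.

Answer: 5

Derivation:
Step 1: current leaves = {4,6}. Remove leaf 4 (neighbor: 1).
Step 2: current leaves = {1,6}. Remove leaf 1 (neighbor: 3).
Step 3: current leaves = {3,6}. Remove leaf 3 (neighbor: 5).
Step 4: current leaves = {5,6}. Remove leaf 5 (neighbor: 2).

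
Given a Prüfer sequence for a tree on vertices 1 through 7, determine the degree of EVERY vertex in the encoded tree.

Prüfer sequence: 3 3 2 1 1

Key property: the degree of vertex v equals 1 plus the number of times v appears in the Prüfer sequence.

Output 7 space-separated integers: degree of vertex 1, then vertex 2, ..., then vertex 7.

p_1 = 3: count[3] becomes 1
p_2 = 3: count[3] becomes 2
p_3 = 2: count[2] becomes 1
p_4 = 1: count[1] becomes 1
p_5 = 1: count[1] becomes 2
Degrees (1 + count): deg[1]=1+2=3, deg[2]=1+1=2, deg[3]=1+2=3, deg[4]=1+0=1, deg[5]=1+0=1, deg[6]=1+0=1, deg[7]=1+0=1

Answer: 3 2 3 1 1 1 1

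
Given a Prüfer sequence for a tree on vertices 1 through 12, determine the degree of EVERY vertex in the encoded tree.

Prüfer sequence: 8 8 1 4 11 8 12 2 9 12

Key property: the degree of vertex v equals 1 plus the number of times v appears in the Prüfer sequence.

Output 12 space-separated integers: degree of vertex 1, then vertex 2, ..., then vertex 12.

Answer: 2 2 1 2 1 1 1 4 2 1 2 3

Derivation:
p_1 = 8: count[8] becomes 1
p_2 = 8: count[8] becomes 2
p_3 = 1: count[1] becomes 1
p_4 = 4: count[4] becomes 1
p_5 = 11: count[11] becomes 1
p_6 = 8: count[8] becomes 3
p_7 = 12: count[12] becomes 1
p_8 = 2: count[2] becomes 1
p_9 = 9: count[9] becomes 1
p_10 = 12: count[12] becomes 2
Degrees (1 + count): deg[1]=1+1=2, deg[2]=1+1=2, deg[3]=1+0=1, deg[4]=1+1=2, deg[5]=1+0=1, deg[6]=1+0=1, deg[7]=1+0=1, deg[8]=1+3=4, deg[9]=1+1=2, deg[10]=1+0=1, deg[11]=1+1=2, deg[12]=1+2=3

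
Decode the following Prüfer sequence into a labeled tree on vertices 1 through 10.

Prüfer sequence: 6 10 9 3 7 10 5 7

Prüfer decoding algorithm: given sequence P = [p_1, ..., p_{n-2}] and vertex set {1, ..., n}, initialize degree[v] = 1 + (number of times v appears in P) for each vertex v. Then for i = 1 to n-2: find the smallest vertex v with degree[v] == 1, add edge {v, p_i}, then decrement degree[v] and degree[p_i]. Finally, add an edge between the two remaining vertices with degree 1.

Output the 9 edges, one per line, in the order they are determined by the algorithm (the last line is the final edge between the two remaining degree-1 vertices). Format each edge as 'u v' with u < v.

Answer: 1 6
2 10
4 9
3 6
3 7
8 10
5 9
5 7
7 10

Derivation:
Initial degrees: {1:1, 2:1, 3:2, 4:1, 5:2, 6:2, 7:3, 8:1, 9:2, 10:3}
Step 1: smallest deg-1 vertex = 1, p_1 = 6. Add edge {1,6}. Now deg[1]=0, deg[6]=1.
Step 2: smallest deg-1 vertex = 2, p_2 = 10. Add edge {2,10}. Now deg[2]=0, deg[10]=2.
Step 3: smallest deg-1 vertex = 4, p_3 = 9. Add edge {4,9}. Now deg[4]=0, deg[9]=1.
Step 4: smallest deg-1 vertex = 6, p_4 = 3. Add edge {3,6}. Now deg[6]=0, deg[3]=1.
Step 5: smallest deg-1 vertex = 3, p_5 = 7. Add edge {3,7}. Now deg[3]=0, deg[7]=2.
Step 6: smallest deg-1 vertex = 8, p_6 = 10. Add edge {8,10}. Now deg[8]=0, deg[10]=1.
Step 7: smallest deg-1 vertex = 9, p_7 = 5. Add edge {5,9}. Now deg[9]=0, deg[5]=1.
Step 8: smallest deg-1 vertex = 5, p_8 = 7. Add edge {5,7}. Now deg[5]=0, deg[7]=1.
Final: two remaining deg-1 vertices are 7, 10. Add edge {7,10}.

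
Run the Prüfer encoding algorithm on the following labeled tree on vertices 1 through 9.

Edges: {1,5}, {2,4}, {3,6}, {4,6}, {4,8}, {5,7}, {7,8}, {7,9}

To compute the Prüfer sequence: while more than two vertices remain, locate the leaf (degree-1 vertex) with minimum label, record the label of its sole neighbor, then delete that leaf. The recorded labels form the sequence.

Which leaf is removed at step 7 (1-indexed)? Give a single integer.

Step 1: current leaves = {1,2,3,9}. Remove leaf 1 (neighbor: 5).
Step 2: current leaves = {2,3,5,9}. Remove leaf 2 (neighbor: 4).
Step 3: current leaves = {3,5,9}. Remove leaf 3 (neighbor: 6).
Step 4: current leaves = {5,6,9}. Remove leaf 5 (neighbor: 7).
Step 5: current leaves = {6,9}. Remove leaf 6 (neighbor: 4).
Step 6: current leaves = {4,9}. Remove leaf 4 (neighbor: 8).
Step 7: current leaves = {8,9}. Remove leaf 8 (neighbor: 7).

Answer: 8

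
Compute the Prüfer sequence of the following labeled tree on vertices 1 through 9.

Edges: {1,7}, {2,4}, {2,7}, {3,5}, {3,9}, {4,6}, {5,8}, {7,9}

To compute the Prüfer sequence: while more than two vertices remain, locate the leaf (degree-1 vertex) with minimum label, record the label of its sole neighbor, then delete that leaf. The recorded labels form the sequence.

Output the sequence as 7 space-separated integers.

Step 1: leaves = {1,6,8}. Remove smallest leaf 1, emit neighbor 7.
Step 2: leaves = {6,8}. Remove smallest leaf 6, emit neighbor 4.
Step 3: leaves = {4,8}. Remove smallest leaf 4, emit neighbor 2.
Step 4: leaves = {2,8}. Remove smallest leaf 2, emit neighbor 7.
Step 5: leaves = {7,8}. Remove smallest leaf 7, emit neighbor 9.
Step 6: leaves = {8,9}. Remove smallest leaf 8, emit neighbor 5.
Step 7: leaves = {5,9}. Remove smallest leaf 5, emit neighbor 3.
Done: 2 vertices remain (3, 9). Sequence = [7 4 2 7 9 5 3]

Answer: 7 4 2 7 9 5 3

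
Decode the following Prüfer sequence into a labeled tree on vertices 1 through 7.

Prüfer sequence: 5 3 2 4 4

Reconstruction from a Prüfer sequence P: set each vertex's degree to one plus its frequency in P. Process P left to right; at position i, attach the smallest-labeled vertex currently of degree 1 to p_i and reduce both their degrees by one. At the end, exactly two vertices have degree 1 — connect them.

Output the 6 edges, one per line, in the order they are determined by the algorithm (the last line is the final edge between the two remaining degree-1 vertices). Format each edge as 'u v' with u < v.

Initial degrees: {1:1, 2:2, 3:2, 4:3, 5:2, 6:1, 7:1}
Step 1: smallest deg-1 vertex = 1, p_1 = 5. Add edge {1,5}. Now deg[1]=0, deg[5]=1.
Step 2: smallest deg-1 vertex = 5, p_2 = 3. Add edge {3,5}. Now deg[5]=0, deg[3]=1.
Step 3: smallest deg-1 vertex = 3, p_3 = 2. Add edge {2,3}. Now deg[3]=0, deg[2]=1.
Step 4: smallest deg-1 vertex = 2, p_4 = 4. Add edge {2,4}. Now deg[2]=0, deg[4]=2.
Step 5: smallest deg-1 vertex = 6, p_5 = 4. Add edge {4,6}. Now deg[6]=0, deg[4]=1.
Final: two remaining deg-1 vertices are 4, 7. Add edge {4,7}.

Answer: 1 5
3 5
2 3
2 4
4 6
4 7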